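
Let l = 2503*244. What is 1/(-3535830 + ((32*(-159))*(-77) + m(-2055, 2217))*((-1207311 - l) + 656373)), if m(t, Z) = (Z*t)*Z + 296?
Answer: 1/11733001544568580 ≈ 8.5230e-17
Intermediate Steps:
l = 610732
m(t, Z) = 296 + t*Z**2 (m(t, Z) = t*Z**2 + 296 = 296 + t*Z**2)
1/(-3535830 + ((32*(-159))*(-77) + m(-2055, 2217))*((-1207311 - l) + 656373)) = 1/(-3535830 + ((32*(-159))*(-77) + (296 - 2055*2217**2))*((-1207311 - 1*610732) + 656373)) = 1/(-3535830 + (-5088*(-77) + (296 - 2055*4915089))*((-1207311 - 610732) + 656373)) = 1/(-3535830 + (391776 + (296 - 10100507895))*(-1818043 + 656373)) = 1/(-3535830 + (391776 - 10100507599)*(-1161670)) = 1/(-3535830 - 10100115823*(-1161670)) = 1/(-3535830 + 11733001548104410) = 1/11733001544568580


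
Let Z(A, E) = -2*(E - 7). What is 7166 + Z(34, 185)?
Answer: 6810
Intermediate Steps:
Z(A, E) = 14 - 2*E (Z(A, E) = -2*(-7 + E) = 14 - 2*E)
7166 + Z(34, 185) = 7166 + (14 - 2*185) = 7166 + (14 - 370) = 7166 - 356 = 6810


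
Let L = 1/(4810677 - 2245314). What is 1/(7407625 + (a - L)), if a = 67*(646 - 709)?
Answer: 2565363/18992418695651 ≈ 1.3507e-7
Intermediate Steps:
a = -4221 (a = 67*(-63) = -4221)
L = 1/2565363 ≈ 3.8981e-7
1/(7407625 + (a - L)) = 1/(7407625 + (-4221 - 1*1/2565363)) = 1/(7407625 + (-4221 - 1/2565363)) = 1/(7407625 - 10828397224/2565363) = 1/(18992418695651/2565363) = 2565363/18992418695651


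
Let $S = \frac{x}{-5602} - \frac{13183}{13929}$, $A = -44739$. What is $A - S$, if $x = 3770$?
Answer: $- \frac{1745434674583}{39015129} \approx -44737.0$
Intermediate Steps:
$S = - \frac{63181748}{39015129}$ ($S = \frac{3770}{-5602} - \frac{13183}{13929} = 3770 \left(- \frac{1}{5602}\right) - \frac{13183}{13929} = - \frac{1885}{2801} - \frac{13183}{13929} = - \frac{63181748}{39015129} \approx -1.6194$)
$A - S = -44739 - - \frac{63181748}{39015129} = -44739 + \frac{63181748}{39015129} = - \frac{1745434674583}{39015129}$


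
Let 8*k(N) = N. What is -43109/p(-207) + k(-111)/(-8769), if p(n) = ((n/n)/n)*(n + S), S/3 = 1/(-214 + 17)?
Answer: -185169874495/4295704 ≈ -43106.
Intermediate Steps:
k(N) = N/8
S = -3/197 (S = 3/(-214 + 17) = 3/(-197) = 3*(-1/197) = -3/197 ≈ -0.015228)
p(n) = (-3/197 + n)/n (p(n) = ((n/n)/n)*(n - 3/197) = (1/n)*(-3/197 + n) = (-3/197 + n)/n)
-43109/p(-207) + k(-111)/(-8769) = -43109*(-207/(-3/197 - 207)) + ((⅛)*(-111))/(-8769) = -43109/((-1/207*(-40782/197))) - 111/8*(-1/8769) = -43109/13594/13593 + 1/632 = -43109*13593/13594 + 1/632 = -585980637/13594 + 1/632 = -185169874495/4295704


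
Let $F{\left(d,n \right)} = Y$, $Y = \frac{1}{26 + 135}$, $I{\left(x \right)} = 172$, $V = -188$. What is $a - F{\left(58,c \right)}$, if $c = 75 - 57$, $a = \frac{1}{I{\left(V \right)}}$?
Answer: $- \frac{11}{27692} \approx -0.00039723$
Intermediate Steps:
$a = \frac{1}{172} \approx 0.005814$
$c = 18$ ($c = 75 - 57 = 18$)
$Y = \frac{1}{161} \approx 0.0062112$
$F{\left(d,n \right)} = \frac{1}{161}$
$a - F{\left(58,c \right)} = \frac{1}{172} - \frac{1}{161} = - \frac{11}{27692}$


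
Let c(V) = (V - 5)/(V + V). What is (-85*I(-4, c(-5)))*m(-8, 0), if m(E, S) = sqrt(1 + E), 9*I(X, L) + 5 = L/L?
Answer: 340*I*sqrt(7)/9 ≈ 99.951*I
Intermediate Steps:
c(V) = (-5 + V)/(2*V) (c(V) = (-5 + V)/((2*V)) = (-5 + V)*(1/(2*V)) = (-5 + V)/(2*V))
I(X, L) = -4/9 (I(X, L) = -5/9 + (L/L)/9 = -5/9 + (1/9)*1 = -5/9 + 1/9 = -4/9)
(-85*I(-4, c(-5)))*m(-8, 0) = (-85*(-4/9))*sqrt(1 - 8) = 340*sqrt(-7)/9 = 340*(I*sqrt(7))/9 = 340*I*sqrt(7)/9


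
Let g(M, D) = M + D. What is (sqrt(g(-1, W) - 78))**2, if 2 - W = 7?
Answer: -84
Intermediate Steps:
W = -5 (W = 2 - 1*7 = 2 - 7 = -5)
g(M, D) = D + M
(sqrt(g(-1, W) - 78))**2 = (sqrt((-5 - 1) - 78))**2 = (sqrt(-6 - 78))**2 = (sqrt(-84))**2 = (2*I*sqrt(21))**2 = -84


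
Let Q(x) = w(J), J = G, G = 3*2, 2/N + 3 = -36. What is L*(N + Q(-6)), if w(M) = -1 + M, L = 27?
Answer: 1737/13 ≈ 133.62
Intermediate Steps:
N = -2/39 (N = 2/(-3 - 36) = 2/(-39) = 2*(-1/39) = -2/39 ≈ -0.051282)
G = 6
J = 6
Q(x) = 5 (Q(x) = -1 + 6 = 5)
L*(N + Q(-6)) = 27*(-2/39 + 5) = 27*(193/39) = 1737/13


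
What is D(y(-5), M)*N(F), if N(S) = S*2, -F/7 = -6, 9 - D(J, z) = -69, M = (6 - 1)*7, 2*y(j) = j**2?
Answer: 6552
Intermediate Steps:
y(j) = j**2/2
M = 35 (M = 5*7 = 35)
D(J, z) = 78 (D(J, z) = 9 - 1*(-69) = 9 + 69 = 78)
F = 42 (F = -7*(-6) = 42)
N(S) = 2*S
D(y(-5), M)*N(F) = 78*(2*42) = 78*84 = 6552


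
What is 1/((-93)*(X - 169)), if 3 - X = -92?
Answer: 1/6882 ≈ 0.00014531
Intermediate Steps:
X = 95 (X = 3 - 1*(-92) = 3 + 92 = 95)
1/((-93)*(X - 169)) = 1/((-93)*(95 - 169)) = -1/93/(-74) = -1/93*(-1/74) = 1/6882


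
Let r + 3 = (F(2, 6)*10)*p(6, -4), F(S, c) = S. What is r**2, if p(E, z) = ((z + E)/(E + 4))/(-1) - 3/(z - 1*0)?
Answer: 64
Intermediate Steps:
p(E, z) = -3/z - (E + z)/(4 + E) (p(E, z) = ((E + z)/(4 + E))*(-1) - 3/(z + 0) = ((E + z)/(4 + E))*(-1) - 3/z = -(E + z)/(4 + E) - 3/z = -3/z - (E + z)/(4 + E))
r = 8 (r = -3 + (2*10)*((-12 - 1*(-4)**2 - 3*6 - 1*6*(-4))/((-4)*(4 + 6))) = -3 + 20*(-1/4*(-12 - 1*16 - 18 + 24)/10) = -3 + 20*(-1/4*1/10*(-12 - 16 - 18 + 24)) = -3 + 20*(-1/4*1/10*(-22)) = -3 + 20*(11/20) = -3 + 11 = 8)
r**2 = 8**2 = 64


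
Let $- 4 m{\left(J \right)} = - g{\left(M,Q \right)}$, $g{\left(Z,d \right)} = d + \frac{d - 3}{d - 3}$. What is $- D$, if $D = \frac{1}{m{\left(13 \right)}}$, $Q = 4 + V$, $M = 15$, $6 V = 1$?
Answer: $- \frac{24}{31} \approx -0.77419$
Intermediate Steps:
$V = \frac{1}{6}$ ($V = \frac{1}{6} \cdot 1 = \frac{1}{6} \approx 0.16667$)
$Q = \frac{25}{6}$ ($Q = 4 + \frac{1}{6} = \frac{25}{6} \approx 4.1667$)
$g{\left(Z,d \right)} = 1 + d$ ($g{\left(Z,d \right)} = d + \frac{-3 + d}{-3 + d} = d + 1 = 1 + d$)
$m{\left(J \right)} = \frac{31}{24}$ ($m{\left(J \right)} = - \frac{\left(-1\right) \left(1 + \frac{25}{6}\right)}{4} = - \frac{\left(-1\right) \frac{31}{6}}{4} = \left(- \frac{1}{4}\right) \left(- \frac{31}{6}\right) = \frac{31}{24}$)
$D = \frac{24}{31}$ ($D = \frac{1}{\frac{31}{24}} = \frac{24}{31} \approx 0.77419$)
$- D = \left(-1\right) \frac{24}{31} = - \frac{24}{31}$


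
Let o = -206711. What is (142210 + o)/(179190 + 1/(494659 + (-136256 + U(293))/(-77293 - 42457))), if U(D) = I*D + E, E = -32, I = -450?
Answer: -1910380407104694/5307221053207735 ≈ -0.35996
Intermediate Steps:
U(D) = -32 - 450*D (U(D) = -450*D - 32 = -32 - 450*D)
(142210 + o)/(179190 + 1/(494659 + (-136256 + U(293))/(-77293 - 42457))) = (142210 - 206711)/(179190 + 1/(494659 + (-136256 + (-32 - 450*293))/(-77293 - 42457))) = -64501/(179190 + 1/(494659 + (-136256 + (-32 - 131850))/(-119750))) = -64501/(179190 + 1/(494659 + (-136256 - 131882)*(-1/119750))) = -64501/(179190 + 1/(494659 - 268138*(-1/119750))) = -64501/(179190 + 1/(494659 + 134069/59875)) = -64501/(179190 + 1/(29617841694/59875)) = -64501/(179190 + 59875/29617841694) = -64501/5307221053207735/29617841694 = -64501*29617841694/5307221053207735 = -1910380407104694/5307221053207735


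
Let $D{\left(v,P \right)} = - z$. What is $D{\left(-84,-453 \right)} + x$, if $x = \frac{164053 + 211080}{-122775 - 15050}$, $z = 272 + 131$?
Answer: $- \frac{55918608}{137825} \approx -405.72$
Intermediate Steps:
$z = 403$
$D{\left(v,P \right)} = -403$ ($D{\left(v,P \right)} = \left(-1\right) 403 = -403$)
$x = - \frac{375133}{137825}$ ($x = \frac{375133}{-137825} = 375133 \left(- \frac{1}{137825}\right) = - \frac{375133}{137825} \approx -2.7218$)
$D{\left(-84,-453 \right)} + x = -403 - \frac{375133}{137825} = - \frac{55918608}{137825}$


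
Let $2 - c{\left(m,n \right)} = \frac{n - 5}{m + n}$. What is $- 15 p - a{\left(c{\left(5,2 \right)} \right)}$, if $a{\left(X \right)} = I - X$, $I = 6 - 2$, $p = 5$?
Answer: $- \frac{536}{7} \approx -76.571$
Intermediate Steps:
$I = 4$ ($I = 6 - 2 = 4$)
$c{\left(m,n \right)} = 2 - \frac{-5 + n}{m + n}$ ($c{\left(m,n \right)} = 2 - \frac{n - 5}{m + n} = 2 - \frac{-5 + n}{m + n}$)
$a{\left(X \right)} = 4 - X$
$- 15 p - a{\left(c{\left(5,2 \right)} \right)} = \left(-15\right) 5 - \left(4 - \frac{5 + 2 + 2 \cdot 5}{5 + 2}\right) = -75 - \left(4 - \frac{5 + 2 + 10}{7}\right) = -75 - \left(4 - \frac{1}{7} \cdot 17\right) = -75 - \left(4 - \frac{17}{7}\right) = -75 - \frac{11}{7} = - \frac{536}{7}$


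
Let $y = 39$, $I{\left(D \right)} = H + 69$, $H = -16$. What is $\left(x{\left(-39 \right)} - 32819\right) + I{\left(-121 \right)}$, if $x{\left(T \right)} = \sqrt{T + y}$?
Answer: $-32766$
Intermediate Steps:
$I{\left(D \right)} = 53$ ($I{\left(D \right)} = -16 + 69 = 53$)
$x{\left(T \right)} = \sqrt{39 + T}$ ($x{\left(T \right)} = \sqrt{T + 39} = \sqrt{39 + T}$)
$\left(x{\left(-39 \right)} - 32819\right) + I{\left(-121 \right)} = \left(\sqrt{39 - 39} - 32819\right) + 53 = \left(\sqrt{0} - 32819\right) + 53 = \left(0 - 32819\right) + 53 = -32819 + 53 = -32766$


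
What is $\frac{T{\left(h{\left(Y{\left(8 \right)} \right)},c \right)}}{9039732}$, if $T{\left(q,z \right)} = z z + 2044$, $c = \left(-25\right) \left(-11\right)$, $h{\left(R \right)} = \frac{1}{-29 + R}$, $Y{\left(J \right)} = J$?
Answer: $\frac{77669}{9039732} \approx 0.0085919$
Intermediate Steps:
$c = 275$
$T{\left(q,z \right)} = 2044 + z^{2}$ ($T{\left(q,z \right)} = z^{2} + 2044 = 2044 + z^{2}$)
$\frac{T{\left(h{\left(Y{\left(8 \right)} \right)},c \right)}}{9039732} = \frac{2044 + 275^{2}}{9039732} = \left(2044 + 75625\right) \frac{1}{9039732} = 77669 \cdot \frac{1}{9039732} = \frac{77669}{9039732}$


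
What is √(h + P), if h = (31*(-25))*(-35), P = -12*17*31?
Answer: √20801 ≈ 144.23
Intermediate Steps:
P = -6324 (P = -204*31 = -6324)
h = 27125 (h = -775*(-35) = 27125)
√(h + P) = √(27125 - 6324) = √20801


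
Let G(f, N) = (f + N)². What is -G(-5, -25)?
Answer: -900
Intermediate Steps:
G(f, N) = (N + f)²
-G(-5, -25) = -(-25 - 5)² = -1*(-30)² = -1*900 = -900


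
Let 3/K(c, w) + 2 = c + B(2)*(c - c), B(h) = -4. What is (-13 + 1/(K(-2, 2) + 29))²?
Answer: 2146225/12769 ≈ 168.08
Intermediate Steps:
K(c, w) = 3/(-2 + c) (K(c, w) = 3/(-2 + (c - 4*(c - c))) = 3/(-2 + (c - 4*0)) = 3/(-2 + (c + 0)) = 3/(-2 + c))
(-13 + 1/(K(-2, 2) + 29))² = (-13 + 1/(3/(-2 - 2) + 29))² = (-13 + 1/(3/(-4) + 29))² = (-13 + 1/(3*(-¼) + 29))² = (-13 + 1/(-¾ + 29))² = (-13 + 1/(113/4))² = (-13 + 4/113)² = (-1465/113)² = 2146225/12769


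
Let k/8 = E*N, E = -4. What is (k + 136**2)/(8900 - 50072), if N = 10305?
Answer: 77816/10293 ≈ 7.5601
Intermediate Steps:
k = -329760 (k = 8*(-4*10305) = 8*(-41220) = -329760)
(k + 136**2)/(8900 - 50072) = (-329760 + 136**2)/(8900 - 50072) = (-329760 + 18496)/(-41172) = -311264*(-1/41172) = 77816/10293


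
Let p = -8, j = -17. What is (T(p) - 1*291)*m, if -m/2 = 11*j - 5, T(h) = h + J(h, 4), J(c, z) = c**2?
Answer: -90240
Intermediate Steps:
T(h) = h + h**2
m = 384 (m = -2*(11*(-17) - 5) = -2*(-187 - 5) = -2*(-192) = 384)
(T(p) - 1*291)*m = (-8*(1 - 8) - 1*291)*384 = (-8*(-7) - 291)*384 = (56 - 291)*384 = -235*384 = -90240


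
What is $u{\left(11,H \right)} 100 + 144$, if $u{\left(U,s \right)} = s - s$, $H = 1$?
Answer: $144$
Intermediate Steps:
$u{\left(U,s \right)} = 0$
$u{\left(11,H \right)} 100 + 144 = 0 \cdot 100 + 144 = 0 + 144 = 144$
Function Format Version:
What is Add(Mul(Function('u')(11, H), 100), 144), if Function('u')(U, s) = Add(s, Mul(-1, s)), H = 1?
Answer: 144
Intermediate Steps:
Function('u')(U, s) = 0
Add(Mul(Function('u')(11, H), 100), 144) = Add(Mul(0, 100), 144) = Add(0, 144) = 144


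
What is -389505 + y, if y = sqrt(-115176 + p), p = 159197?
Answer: -389505 + sqrt(44021) ≈ -3.8930e+5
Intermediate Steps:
y = sqrt(44021) (y = sqrt(-115176 + 159197) = sqrt(44021) ≈ 209.81)
-389505 + y = -389505 + sqrt(44021)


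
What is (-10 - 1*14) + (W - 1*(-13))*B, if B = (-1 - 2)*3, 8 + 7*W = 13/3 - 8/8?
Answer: -135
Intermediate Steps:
W = -2/3 (W = -8/7 + (13/3 - 8/8)/7 = -8/7 + (13*(1/3) - 8*1/8)/7 = -8/7 + (13/3 - 1)/7 = -8/7 + (1/7)*(10/3) = -8/7 + 10/21 = -2/3 ≈ -0.66667)
B = -9 (B = -3*3 = -9)
(-10 - 1*14) + (W - 1*(-13))*B = (-10 - 1*14) + (-2/3 - 1*(-13))*(-9) = (-10 - 14) + (-2/3 + 13)*(-9) = -24 + (37/3)*(-9) = -24 - 111 = -135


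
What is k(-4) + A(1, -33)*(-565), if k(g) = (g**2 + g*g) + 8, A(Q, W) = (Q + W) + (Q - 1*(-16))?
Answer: 8515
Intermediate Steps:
A(Q, W) = 16 + W + 2*Q (A(Q, W) = (Q + W) + (Q + 16) = (Q + W) + (16 + Q) = 16 + W + 2*Q)
k(g) = 8 + 2*g**2 (k(g) = (g**2 + g**2) + 8 = 2*g**2 + 8 = 8 + 2*g**2)
k(-4) + A(1, -33)*(-565) = (8 + 2*(-4)**2) + (16 - 33 + 2*1)*(-565) = (8 + 2*16) + (16 - 33 + 2)*(-565) = (8 + 32) - 15*(-565) = 40 + 8475 = 8515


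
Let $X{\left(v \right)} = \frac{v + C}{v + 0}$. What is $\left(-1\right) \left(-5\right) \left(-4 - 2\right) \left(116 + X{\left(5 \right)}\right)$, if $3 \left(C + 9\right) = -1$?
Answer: $-3454$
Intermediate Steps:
$C = - \frac{28}{3}$ ($C = -9 + \frac{1}{3} \left(-1\right) = -9 - \frac{1}{3} = - \frac{28}{3} \approx -9.3333$)
$X{\left(v \right)} = \frac{- \frac{28}{3} + v}{v}$ ($X{\left(v \right)} = \frac{v - \frac{28}{3}}{v + 0} = \frac{- \frac{28}{3} + v}{v}$)
$\left(-1\right) \left(-5\right) \left(-4 - 2\right) \left(116 + X{\left(5 \right)}\right) = \left(-1\right) \left(-5\right) \left(-4 - 2\right) \left(116 + \frac{- \frac{28}{3} + 5}{5}\right) = 5 \left(-4 - 2\right) \left(116 + \frac{1}{5} \left(- \frac{13}{3}\right)\right) = 5 \left(-6\right) \left(116 - \frac{13}{15}\right) = \left(-30\right) \frac{1727}{15} = -3454$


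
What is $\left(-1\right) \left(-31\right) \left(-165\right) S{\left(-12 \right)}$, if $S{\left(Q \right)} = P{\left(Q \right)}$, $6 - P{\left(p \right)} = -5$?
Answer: $-56265$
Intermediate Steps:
$P{\left(p \right)} = 11$ ($P{\left(p \right)} = 6 - -5 = 6 + 5 = 11$)
$S{\left(Q \right)} = 11$
$\left(-1\right) \left(-31\right) \left(-165\right) S{\left(-12 \right)} = \left(-1\right) \left(-31\right) \left(-165\right) 11 = 31 \left(-165\right) 11 = \left(-5115\right) 11 = -56265$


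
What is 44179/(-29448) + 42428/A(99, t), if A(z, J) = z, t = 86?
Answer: 138338447/323928 ≈ 427.07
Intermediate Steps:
44179/(-29448) + 42428/A(99, t) = 44179/(-29448) + 42428/99 = 44179*(-1/29448) + 42428*(1/99) = -44179/29448 + 42428/99 = 138338447/323928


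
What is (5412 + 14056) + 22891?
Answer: 42359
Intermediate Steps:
(5412 + 14056) + 22891 = 19468 + 22891 = 42359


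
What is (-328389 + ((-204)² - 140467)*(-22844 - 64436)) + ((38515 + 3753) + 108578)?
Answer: 8627537737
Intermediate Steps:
(-328389 + ((-204)² - 140467)*(-22844 - 64436)) + ((38515 + 3753) + 108578) = (-328389 + (41616 - 140467)*(-87280)) + (42268 + 108578) = (-328389 - 98851*(-87280)) + 150846 = (-328389 + 8627715280) + 150846 = 8627386891 + 150846 = 8627537737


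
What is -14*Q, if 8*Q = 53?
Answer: -371/4 ≈ -92.750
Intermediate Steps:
Q = 53/8 (Q = (⅛)*53 = 53/8 ≈ 6.6250)
-14*Q = -14*53/8 = -371/4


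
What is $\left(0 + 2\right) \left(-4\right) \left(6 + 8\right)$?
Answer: $-112$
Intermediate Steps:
$\left(0 + 2\right) \left(-4\right) \left(6 + 8\right) = 2 \left(-4\right) 14 = \left(-8\right) 14 = -112$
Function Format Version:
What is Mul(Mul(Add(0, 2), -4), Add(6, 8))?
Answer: -112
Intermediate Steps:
Mul(Mul(Add(0, 2), -4), Add(6, 8)) = Mul(Mul(2, -4), 14) = Mul(-8, 14) = -112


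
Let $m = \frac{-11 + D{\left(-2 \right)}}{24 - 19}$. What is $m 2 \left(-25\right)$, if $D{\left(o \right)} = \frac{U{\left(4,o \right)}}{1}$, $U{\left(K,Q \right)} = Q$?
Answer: $130$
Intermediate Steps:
$D{\left(o \right)} = o$ ($D{\left(o \right)} = \frac{o}{1} = o 1 = o$)
$m = - \frac{13}{5}$ ($m = \frac{-11 - 2}{24 - 19} = - \frac{13}{5} \approx -2.6$)
$m 2 \left(-25\right) = \left(- \frac{13}{5}\right) 2 \left(-25\right) = \left(- \frac{26}{5}\right) \left(-25\right) = 130$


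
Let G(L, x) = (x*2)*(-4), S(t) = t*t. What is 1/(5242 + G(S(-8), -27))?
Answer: 1/5458 ≈ 0.00018322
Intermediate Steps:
S(t) = t²
G(L, x) = -8*x (G(L, x) = (2*x)*(-4) = -8*x)
1/(5242 + G(S(-8), -27)) = 1/(5242 - 8*(-27)) = 1/(5242 + 216) = 1/5458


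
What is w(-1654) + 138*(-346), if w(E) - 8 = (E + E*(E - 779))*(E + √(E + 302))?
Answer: -6653309052 + 104585728*I*√2 ≈ -6.6533e+9 + 1.4791e+8*I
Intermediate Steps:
w(E) = 8 + (E + √(302 + E))*(E + E*(-779 + E)) (w(E) = 8 + (E + E*(E - 779))*(E + √(E + 302)) = 8 + (E + E*(-779 + E))*(E + √(302 + E)) = 8 + (E + √(302 + E))*(E + E*(-779 + E)))
w(-1654) + 138*(-346) = (8 + (-1654)³ - 778*(-1654)² + (-1654)²*√(302 - 1654) - 778*(-1654)*√(302 - 1654)) + 138*(-346) = (8 - 4524874264 - 778*2735716 + 2735716*√(-1352) - 778*(-1654)*√(-1352)) - 47748 = (8 - 4524874264 - 2128387048 + 2735716*(26*I*√2) - 778*(-1654)*26*I*√2) - 47748 = (8 - 4524874264 - 2128387048 + 71128616*I*√2 + 33457112*I*√2) - 47748 = (-6653261304 + 104585728*I*√2) - 47748 = -6653309052 + 104585728*I*√2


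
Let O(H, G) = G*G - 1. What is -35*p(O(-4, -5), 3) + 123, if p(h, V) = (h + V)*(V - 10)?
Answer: 6738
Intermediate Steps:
O(H, G) = -1 + G² (O(H, G) = G² - 1 = -1 + G²)
p(h, V) = (-10 + V)*(V + h) (p(h, V) = (V + h)*(-10 + V) = (-10 + V)*(V + h))
-35*p(O(-4, -5), 3) + 123 = -35*(3² - 10*3 - 10*(-1 + (-5)²) + 3*(-1 + (-5)²)) + 123 = -35*(9 - 30 - 10*(-1 + 25) + 3*(-1 + 25)) + 123 = -35*(9 - 30 - 10*24 + 3*24) + 123 = -35*(9 - 30 - 240 + 72) + 123 = -35*(-189) + 123 = 6615 + 123 = 6738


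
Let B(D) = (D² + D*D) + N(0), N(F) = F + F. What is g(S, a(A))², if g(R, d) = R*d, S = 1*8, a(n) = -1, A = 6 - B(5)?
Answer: 64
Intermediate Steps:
N(F) = 2*F
B(D) = 2*D² (B(D) = (D² + D*D) + 2*0 = (D² + D²) + 0 = 2*D² + 0 = 2*D²)
A = -44 (A = 6 - 2*5² = 6 - 2*25 = 6 - 1*50 = 6 - 50 = -44)
S = 8
g(S, a(A))² = (8*(-1))² = (-8)² = 64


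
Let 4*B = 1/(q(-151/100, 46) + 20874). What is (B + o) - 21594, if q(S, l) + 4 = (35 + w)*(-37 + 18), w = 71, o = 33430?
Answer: 892718465/75424 ≈ 11836.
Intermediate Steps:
q(S, l) = -2018 (q(S, l) = -4 + (35 + 71)*(-37 + 18) = -4 + 106*(-19) = -4 - 2014 = -2018)
B = 1/75424 (B = 1/(4*(-2018 + 20874)) = (¼)/18856 = (¼)*(1/18856) = 1/75424 ≈ 1.3258e-5)
(B + o) - 21594 = (1/75424 + 33430) - 21594 = 2521424321/75424 - 21594 = 892718465/75424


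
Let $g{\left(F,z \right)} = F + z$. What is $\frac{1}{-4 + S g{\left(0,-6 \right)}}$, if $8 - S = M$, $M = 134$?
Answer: $\frac{1}{752} \approx 0.0013298$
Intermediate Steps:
$S = -126$ ($S = 8 - 134 = -126$)
$\frac{1}{-4 + S g{\left(0,-6 \right)}} = \frac{1}{-4 - 126 \left(0 - 6\right)} = \frac{1}{-4 - -756} = \frac{1}{-4 + 756} = \frac{1}{752}$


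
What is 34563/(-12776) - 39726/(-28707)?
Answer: -161553555/122253544 ≈ -1.3215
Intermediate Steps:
34563/(-12776) - 39726/(-28707) = 34563*(-1/12776) - 39726*(-1/28707) = -34563/12776 + 13242/9569 = -161553555/122253544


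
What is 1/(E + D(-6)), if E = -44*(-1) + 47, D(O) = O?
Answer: 1/85 ≈ 0.011765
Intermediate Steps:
E = 91 (E = 44 + 47 = 91)
1/(E + D(-6)) = 1/(91 - 6) = 1/85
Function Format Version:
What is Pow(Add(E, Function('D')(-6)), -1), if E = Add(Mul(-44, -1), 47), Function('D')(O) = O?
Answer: Rational(1, 85) ≈ 0.011765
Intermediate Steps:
E = 91 (E = Add(44, 47) = 91)
Pow(Add(E, Function('D')(-6)), -1) = Pow(Add(91, -6), -1) = Pow(85, -1) = Rational(1, 85)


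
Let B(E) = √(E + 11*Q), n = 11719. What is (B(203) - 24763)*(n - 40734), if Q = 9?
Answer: 718498445 - 29015*√302 ≈ 7.1799e+8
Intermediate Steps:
B(E) = √(99 + E) (B(E) = √(E + 11*9) = √(E + 99) = √(99 + E))
(B(203) - 24763)*(n - 40734) = (√(99 + 203) - 24763)*(11719 - 40734) = (√302 - 24763)*(-29015) = (-24763 + √302)*(-29015) = 718498445 - 29015*√302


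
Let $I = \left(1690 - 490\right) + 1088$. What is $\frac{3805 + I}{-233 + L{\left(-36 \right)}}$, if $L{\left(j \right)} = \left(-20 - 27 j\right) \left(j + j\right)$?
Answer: $- \frac{6093}{68777} \approx -0.088591$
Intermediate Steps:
$I = 2288$ ($I = 1200 + 1088 = 2288$)
$L{\left(j \right)} = 2 j \left(-20 - 27 j\right)$ ($L{\left(j \right)} = \left(-20 - 27 j\right) 2 j = 2 j \left(-20 - 27 j\right)$)
$\frac{3805 + I}{-233 + L{\left(-36 \right)}} = \frac{3805 + 2288}{-233 - - 72 \left(20 + 27 \left(-36\right)\right)} = \frac{6093}{-233 - - 72 \left(20 - 972\right)} = \frac{6093}{-233 - \left(-72\right) \left(-952\right)} = \frac{6093}{-233 - 68544} = \frac{6093}{-68777} = 6093 \left(- \frac{1}{68777}\right) = - \frac{6093}{68777}$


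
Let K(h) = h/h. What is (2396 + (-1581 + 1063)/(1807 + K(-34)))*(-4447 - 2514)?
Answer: -15075611725/904 ≈ -1.6677e+7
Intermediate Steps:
K(h) = 1
(2396 + (-1581 + 1063)/(1807 + K(-34)))*(-4447 - 2514) = (2396 + (-1581 + 1063)/(1807 + 1))*(-4447 - 2514) = (2396 - 518/1808)*(-6961) = (2396 - 518*1/1808)*(-6961) = (2396 - 259/904)*(-6961) = (2165725/904)*(-6961) = -15075611725/904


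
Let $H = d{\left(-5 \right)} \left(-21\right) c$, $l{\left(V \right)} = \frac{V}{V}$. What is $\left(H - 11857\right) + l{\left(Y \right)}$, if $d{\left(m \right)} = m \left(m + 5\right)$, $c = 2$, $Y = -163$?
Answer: $-11856$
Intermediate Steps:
$d{\left(m \right)} = m \left(5 + m\right)$
$l{\left(V \right)} = 1$
$H = 0$ ($H = - 5 \left(5 - 5\right) \left(-21\right) 2 = \left(-5\right) 0 \left(-21\right) 2 = 0 \left(-21\right) 2 = 0 \cdot 2 = 0$)
$\left(H - 11857\right) + l{\left(Y \right)} = \left(0 - 11857\right) + 1 = -11857 + 1 = -11856$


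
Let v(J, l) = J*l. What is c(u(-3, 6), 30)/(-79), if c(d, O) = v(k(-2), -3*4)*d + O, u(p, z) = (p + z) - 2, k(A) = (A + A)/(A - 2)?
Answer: -18/79 ≈ -0.22785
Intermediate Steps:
k(A) = 2*A/(-2 + A) (k(A) = (2*A)/(-2 + A) = 2*A/(-2 + A))
u(p, z) = -2 + p + z
c(d, O) = O - 12*d (c(d, O) = ((2*(-2)/(-2 - 2))*(-3*4))*d + O = ((2*(-2)/(-4))*(-12))*d + O = ((2*(-2)*(-¼))*(-12))*d + O = (1*(-12))*d + O = -12*d + O = O - 12*d)
c(u(-3, 6), 30)/(-79) = (30 - 12*(-2 - 3 + 6))/(-79) = (30 - 12*1)*(-1/79) = (30 - 12)*(-1/79) = 18*(-1/79) = -18/79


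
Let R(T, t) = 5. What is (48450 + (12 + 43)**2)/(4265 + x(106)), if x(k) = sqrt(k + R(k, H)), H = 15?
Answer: 219540875/18190114 - 51475*sqrt(111)/18190114 ≈ 12.039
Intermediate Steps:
x(k) = sqrt(5 + k) (x(k) = sqrt(k + 5) = sqrt(5 + k))
(48450 + (12 + 43)**2)/(4265 + x(106)) = (48450 + (12 + 43)**2)/(4265 + sqrt(5 + 106)) = (48450 + 55**2)/(4265 + sqrt(111)) = (48450 + 3025)/(4265 + sqrt(111)) = 51475/(4265 + sqrt(111))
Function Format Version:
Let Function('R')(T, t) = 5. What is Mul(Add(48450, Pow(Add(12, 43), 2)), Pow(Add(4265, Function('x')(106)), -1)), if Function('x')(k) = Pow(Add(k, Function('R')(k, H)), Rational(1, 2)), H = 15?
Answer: Add(Rational(219540875, 18190114), Mul(Rational(-51475, 18190114), Pow(111, Rational(1, 2)))) ≈ 12.039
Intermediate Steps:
Function('x')(k) = Pow(Add(5, k), Rational(1, 2)) (Function('x')(k) = Pow(Add(k, 5), Rational(1, 2)) = Pow(Add(5, k), Rational(1, 2)))
Mul(Add(48450, Pow(Add(12, 43), 2)), Pow(Add(4265, Function('x')(106)), -1)) = Mul(Add(48450, Pow(Add(12, 43), 2)), Pow(Add(4265, Pow(Add(5, 106), Rational(1, 2))), -1)) = Mul(Add(48450, Pow(55, 2)), Pow(Add(4265, Pow(111, Rational(1, 2))), -1)) = Mul(Add(48450, 3025), Pow(Add(4265, Pow(111, Rational(1, 2))), -1)) = Mul(51475, Pow(Add(4265, Pow(111, Rational(1, 2))), -1))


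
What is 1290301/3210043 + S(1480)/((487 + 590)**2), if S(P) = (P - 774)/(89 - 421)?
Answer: 248444019927235/618088046513202 ≈ 0.40196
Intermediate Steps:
S(P) = 387/166 - P/332 (S(P) = (-774 + P)/(-332) = (-774 + P)*(-1/332) = 387/166 - P/332)
1290301/3210043 + S(1480)/((487 + 590)**2) = 1290301/3210043 + (387/166 - 1/332*1480)/((487 + 590)**2) = 1290301*(1/3210043) + (387/166 - 370/83)/(1077**2) = 1290301/3210043 - 353/166/1159929 = 1290301/3210043 - 353/166*1/1159929 = 1290301/3210043 - 353/192548214 = 248444019927235/618088046513202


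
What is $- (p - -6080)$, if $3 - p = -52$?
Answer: $-6135$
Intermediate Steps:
$p = 55$ ($p = 3 - -52 = 3 + 52 = 55$)
$- (p - -6080) = - (55 - -6080) = - (55 + 6080) = \left(-1\right) 6135 = -6135$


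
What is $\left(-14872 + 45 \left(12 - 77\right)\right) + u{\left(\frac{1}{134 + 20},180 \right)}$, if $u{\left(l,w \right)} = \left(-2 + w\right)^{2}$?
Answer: $13887$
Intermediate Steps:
$\left(-14872 + 45 \left(12 - 77\right)\right) + u{\left(\frac{1}{134 + 20},180 \right)} = \left(-14872 + 45 \left(12 - 77\right)\right) + \left(-2 + 180\right)^{2} = \left(-14872 + 45 \left(-65\right)\right) + 178^{2} = \left(-14872 - 2925\right) + 31684 = -17797 + 31684 = 13887$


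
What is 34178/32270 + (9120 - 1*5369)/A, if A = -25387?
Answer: 373316058/409619245 ≈ 0.91137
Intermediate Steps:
34178/32270 + (9120 - 1*5369)/A = 34178/32270 + (9120 - 1*5369)/(-25387) = 34178*(1/32270) + (9120 - 5369)*(-1/25387) = 17089/16135 + 3751*(-1/25387) = 17089/16135 - 3751/25387 = 373316058/409619245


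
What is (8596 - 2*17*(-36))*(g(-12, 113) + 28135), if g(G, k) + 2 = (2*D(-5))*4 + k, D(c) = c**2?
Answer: 279339720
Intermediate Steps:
g(G, k) = 198 + k (g(G, k) = -2 + ((2*(-5)**2)*4 + k) = -2 + ((2*25)*4 + k) = -2 + (50*4 + k) = -2 + (200 + k) = 198 + k)
(8596 - 2*17*(-36))*(g(-12, 113) + 28135) = (8596 - 2*17*(-36))*((198 + 113) + 28135) = (8596 - 34*(-36))*(311 + 28135) = (8596 + 1224)*28446 = 9820*28446 = 279339720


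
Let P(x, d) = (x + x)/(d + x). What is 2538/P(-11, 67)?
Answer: -71064/11 ≈ -6460.4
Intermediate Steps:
P(x, d) = 2*x/(d + x) (P(x, d) = (2*x)/(d + x) = 2*x/(d + x))
2538/P(-11, 67) = 2538/((2*(-11)/(67 - 11))) = 2538/((2*(-11)/56)) = 2538/((2*(-11)*(1/56))) = 2538/(-11/28) = 2538*(-28/11) = -71064/11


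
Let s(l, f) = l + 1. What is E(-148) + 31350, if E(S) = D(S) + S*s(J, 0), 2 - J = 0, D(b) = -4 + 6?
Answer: 30908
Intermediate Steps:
D(b) = 2
J = 2 (J = 2 - 1*0 = 2 + 0 = 2)
s(l, f) = 1 + l
E(S) = 2 + 3*S (E(S) = 2 + S*(1 + 2) = 2 + S*3 = 2 + 3*S)
E(-148) + 31350 = (2 + 3*(-148)) + 31350 = (2 - 444) + 31350 = -442 + 31350 = 30908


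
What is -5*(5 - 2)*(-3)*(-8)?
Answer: -360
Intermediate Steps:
-5*(5 - 2)*(-3)*(-8) = -15*(-3)*(-8) = -5*(-9)*(-8) = 45*(-8) = -360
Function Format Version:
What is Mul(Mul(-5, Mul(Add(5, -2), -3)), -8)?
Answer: -360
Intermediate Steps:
Mul(Mul(-5, Mul(Add(5, -2), -3)), -8) = Mul(Mul(-5, Mul(3, -3)), -8) = Mul(Mul(-5, -9), -8) = Mul(45, -8) = -360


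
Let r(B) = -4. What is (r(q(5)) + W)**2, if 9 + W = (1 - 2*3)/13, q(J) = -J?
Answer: 30276/169 ≈ 179.15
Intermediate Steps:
W = -122/13 (W = -9 + (1 - 2*3)/13 = -9 + (1 - 6)*(1/13) = -9 - 5*1/13 = -9 - 5/13 = -122/13 ≈ -9.3846)
(r(q(5)) + W)**2 = (-4 - 122/13)**2 = (-174/13)**2 = 30276/169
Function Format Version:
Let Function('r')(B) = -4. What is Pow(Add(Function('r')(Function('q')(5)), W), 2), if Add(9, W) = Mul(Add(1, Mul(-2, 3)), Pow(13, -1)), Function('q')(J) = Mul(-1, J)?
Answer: Rational(30276, 169) ≈ 179.15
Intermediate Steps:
W = Rational(-122, 13) (W = Add(-9, Mul(Add(1, Mul(-2, 3)), Pow(13, -1))) = Add(-9, Mul(Add(1, -6), Rational(1, 13))) = Add(-9, Mul(-5, Rational(1, 13))) = Add(-9, Rational(-5, 13)) = Rational(-122, 13) ≈ -9.3846)
Pow(Add(Function('r')(Function('q')(5)), W), 2) = Pow(Add(-4, Rational(-122, 13)), 2) = Pow(Rational(-174, 13), 2) = Rational(30276, 169)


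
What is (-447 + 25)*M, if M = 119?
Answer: -50218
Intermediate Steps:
(-447 + 25)*M = (-447 + 25)*119 = -422*119 = -50218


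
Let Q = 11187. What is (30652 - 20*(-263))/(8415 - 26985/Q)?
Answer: 33478962/7842635 ≈ 4.2688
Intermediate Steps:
(30652 - 20*(-263))/(8415 - 26985/Q) = (30652 - 20*(-263))/(8415 - 26985/11187) = (30652 + 5260)/(8415 - 26985*1/11187) = 35912/(8415 - 8995/3729) = 35912/(31370540/3729) = 35912*(3729/31370540) = 33478962/7842635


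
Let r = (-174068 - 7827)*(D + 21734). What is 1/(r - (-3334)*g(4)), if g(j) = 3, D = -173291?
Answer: 1/27567470517 ≈ 3.6275e-11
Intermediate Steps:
r = 27567460515 (r = (-174068 - 7827)*(-173291 + 21734) = -181895*(-151557) = 27567460515)
1/(r - (-3334)*g(4)) = 1/(27567460515 - (-3334)*3) = 1/(27567460515 - 1*(-10002)) = 1/(27567460515 + 10002) = 1/27567470517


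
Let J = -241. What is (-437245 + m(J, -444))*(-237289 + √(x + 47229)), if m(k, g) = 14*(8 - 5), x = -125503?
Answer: 103743462667 - 437203*I*√78274 ≈ 1.0374e+11 - 1.2232e+8*I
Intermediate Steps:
m(k, g) = 42 (m(k, g) = 14*3 = 42)
(-437245 + m(J, -444))*(-237289 + √(x + 47229)) = (-437245 + 42)*(-237289 + √(-125503 + 47229)) = -437203*(-237289 + √(-78274)) = -437203*(-237289 + I*√78274) = 103743462667 - 437203*I*√78274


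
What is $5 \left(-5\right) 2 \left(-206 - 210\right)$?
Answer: $20800$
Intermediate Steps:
$5 \left(-5\right) 2 \left(-206 - 210\right) = \left(-25\right) 2 \left(-416\right) = \left(-50\right) \left(-416\right) = 20800$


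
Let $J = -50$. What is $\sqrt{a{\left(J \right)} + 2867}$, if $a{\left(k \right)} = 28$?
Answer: $\sqrt{2895} \approx 53.805$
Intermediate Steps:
$\sqrt{a{\left(J \right)} + 2867} = \sqrt{28 + 2867} = \sqrt{2895}$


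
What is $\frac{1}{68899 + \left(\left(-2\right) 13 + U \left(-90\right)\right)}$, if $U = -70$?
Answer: $\frac{1}{75173} \approx 1.3303 \cdot 10^{-5}$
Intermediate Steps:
$\frac{1}{68899 + \left(\left(-2\right) 13 + U \left(-90\right)\right)} = \frac{1}{68899 - -6274} = \frac{1}{68899 + \left(-26 + 6300\right)} = \frac{1}{68899 + 6274} = \frac{1}{75173}$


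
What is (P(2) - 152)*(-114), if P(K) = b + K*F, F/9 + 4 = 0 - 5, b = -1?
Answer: 35910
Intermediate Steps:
F = -81 (F = -36 + 9*(0 - 5) = -36 + 9*(-5) = -36 - 45 = -81)
P(K) = -1 - 81*K (P(K) = -1 + K*(-81) = -1 - 81*K)
(P(2) - 152)*(-114) = ((-1 - 81*2) - 152)*(-114) = ((-1 - 162) - 152)*(-114) = (-163 - 152)*(-114) = -315*(-114) = 35910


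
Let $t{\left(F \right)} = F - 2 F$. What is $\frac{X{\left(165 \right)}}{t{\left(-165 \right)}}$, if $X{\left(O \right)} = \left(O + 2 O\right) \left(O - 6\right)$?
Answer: $477$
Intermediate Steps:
$t{\left(F \right)} = - F$
$X{\left(O \right)} = 3 O \left(-6 + O\right)$
$\frac{X{\left(165 \right)}}{t{\left(-165 \right)}} = \frac{3 \cdot 165 \left(-6 + 165\right)}{\left(-1\right) \left(-165\right)} = \frac{3 \cdot 165 \cdot 159}{165} = 78705 \cdot \frac{1}{165} = 477$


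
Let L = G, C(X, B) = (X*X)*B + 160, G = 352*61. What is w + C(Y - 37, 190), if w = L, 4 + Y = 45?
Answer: 24672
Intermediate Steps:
Y = 41 (Y = -4 + 45 = 41)
G = 21472
C(X, B) = 160 + B*X**2 (C(X, B) = X**2*B + 160 = B*X**2 + 160 = 160 + B*X**2)
L = 21472
w = 21472
w + C(Y - 37, 190) = 21472 + (160 + 190*(41 - 37)**2) = 21472 + (160 + 190*4**2) = 21472 + (160 + 190*16) = 21472 + (160 + 3040) = 21472 + 3200 = 24672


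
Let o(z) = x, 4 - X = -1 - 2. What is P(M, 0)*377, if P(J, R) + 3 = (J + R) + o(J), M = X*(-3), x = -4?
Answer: -10556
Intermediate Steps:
X = 7 (X = 4 - (-1 - 2) = 4 - 1*(-3) = 4 + 3 = 7)
o(z) = -4
M = -21 (M = 7*(-3) = -21)
P(J, R) = -7 + J + R (P(J, R) = -3 + ((J + R) - 4) = -3 + (-4 + J + R) = -7 + J + R)
P(M, 0)*377 = (-7 - 21 + 0)*377 = -28*377 = -10556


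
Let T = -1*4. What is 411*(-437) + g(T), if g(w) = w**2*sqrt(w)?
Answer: -179607 + 32*I ≈ -1.7961e+5 + 32.0*I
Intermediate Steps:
T = -4
g(w) = w**(5/2)
411*(-437) + g(T) = 411*(-437) + (-4)**(5/2) = -179607 + 32*I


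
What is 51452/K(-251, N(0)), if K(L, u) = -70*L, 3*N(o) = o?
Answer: 25726/8785 ≈ 2.9284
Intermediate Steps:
N(o) = o/3
51452/K(-251, N(0)) = 51452/((-70*(-251))) = 51452/17570 = 51452*(1/17570) = 25726/8785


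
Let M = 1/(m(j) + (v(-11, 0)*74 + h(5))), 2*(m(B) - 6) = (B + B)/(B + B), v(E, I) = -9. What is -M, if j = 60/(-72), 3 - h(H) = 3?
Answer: 2/1319 ≈ 0.0015163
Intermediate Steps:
h(H) = 0 (h(H) = 3 - 1*3 = 3 - 3 = 0)
j = -5/6 (j = 60*(-1/72) = -5/6 ≈ -0.83333)
m(B) = 13/2 (m(B) = 6 + ((B + B)/(B + B))/2 = 6 + ((2*B)/((2*B)))/2 = 6 + ((2*B)*(1/(2*B)))/2 = 6 + (1/2)*1 = 6 + 1/2 = 13/2)
M = -2/1319 (M = 1/(13/2 + (-9*74 + 0)) = 1/(13/2 + (-666 + 0)) = 1/(13/2 - 666) = 1/(-1319/2) = -2/1319 ≈ -0.0015163)
-M = -1*(-2/1319) = 2/1319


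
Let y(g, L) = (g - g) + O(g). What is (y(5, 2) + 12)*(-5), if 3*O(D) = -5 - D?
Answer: -130/3 ≈ -43.333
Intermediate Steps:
O(D) = -5/3 - D/3 (O(D) = (-5 - D)/3 = -5/3 - D/3)
y(g, L) = -5/3 - g/3 (y(g, L) = (g - g) + (-5/3 - g/3) = 0 + (-5/3 - g/3) = -5/3 - g/3)
(y(5, 2) + 12)*(-5) = ((-5/3 - ⅓*5) + 12)*(-5) = ((-5/3 - 5/3) + 12)*(-5) = (-10/3 + 12)*(-5) = (26/3)*(-5) = -130/3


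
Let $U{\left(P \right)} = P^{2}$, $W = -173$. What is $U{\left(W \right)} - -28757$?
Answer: $58686$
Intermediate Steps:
$U{\left(W \right)} - -28757 = \left(-173\right)^{2} - -28757 = 29929 + 28757 = 58686$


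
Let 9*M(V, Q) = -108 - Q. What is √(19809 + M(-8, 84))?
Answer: √178089/3 ≈ 140.67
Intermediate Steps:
M(V, Q) = -12 - Q/9 (M(V, Q) = (-108 - Q)/9 = -12 - Q/9)
√(19809 + M(-8, 84)) = √(19809 + (-12 - ⅑*84)) = √(19809 + (-12 - 28/3)) = √(19809 - 64/3) = √(59363/3) = √178089/3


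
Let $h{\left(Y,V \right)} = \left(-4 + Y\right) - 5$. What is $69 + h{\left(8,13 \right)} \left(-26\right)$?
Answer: $95$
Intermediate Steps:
$h{\left(Y,V \right)} = -9 + Y$
$69 + h{\left(8,13 \right)} \left(-26\right) = 69 + \left(-9 + 8\right) \left(-26\right) = 69 - -26 = 69 + 26 = 95$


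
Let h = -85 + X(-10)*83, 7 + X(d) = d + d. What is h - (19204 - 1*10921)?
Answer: -10609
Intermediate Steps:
X(d) = -7 + 2*d (X(d) = -7 + (d + d) = -7 + 2*d)
h = -2326 (h = -85 + (-7 + 2*(-10))*83 = -85 + (-7 - 20)*83 = -85 - 27*83 = -85 - 2241 = -2326)
h - (19204 - 1*10921) = -2326 - (19204 - 1*10921) = -2326 - (19204 - 10921) = -2326 - 1*8283 = -2326 - 8283 = -10609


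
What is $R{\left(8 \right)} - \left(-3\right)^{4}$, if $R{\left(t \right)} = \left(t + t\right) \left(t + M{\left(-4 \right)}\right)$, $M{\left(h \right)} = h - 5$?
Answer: $-97$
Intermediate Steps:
$M{\left(h \right)} = -5 + h$
$R{\left(t \right)} = 2 t \left(-9 + t\right)$ ($R{\left(t \right)} = \left(t + t\right) \left(t - 9\right) = 2 t \left(t - 9\right) = 2 t \left(-9 + t\right)$)
$R{\left(8 \right)} - \left(-3\right)^{4} = 2 \cdot 8 \left(-9 + 8\right) - \left(-3\right)^{4} = 2 \cdot 8 \left(-1\right) - 81 = -16 - 81 = -97$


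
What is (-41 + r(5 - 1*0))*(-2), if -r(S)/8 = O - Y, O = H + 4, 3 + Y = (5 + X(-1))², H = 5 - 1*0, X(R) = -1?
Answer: 18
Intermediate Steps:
H = 5 (H = 5 + 0 = 5)
Y = 13 (Y = -3 + (5 - 1)² = -3 + 4² = -3 + 16 = 13)
O = 9 (O = 5 + 4 = 9)
r(S) = 32 (r(S) = -8*(9 - 1*13) = -8*(9 - 13) = -8*(-4) = 32)
(-41 + r(5 - 1*0))*(-2) = (-41 + 32)*(-2) = -9*(-2) = 18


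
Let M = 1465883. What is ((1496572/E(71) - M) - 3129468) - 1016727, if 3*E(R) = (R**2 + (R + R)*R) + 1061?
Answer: -3243620737/578 ≈ -5.6118e+6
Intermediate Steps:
E(R) = 1061/3 + R**2 (E(R) = ((R**2 + (R + R)*R) + 1061)/3 = ((R**2 + (2*R)*R) + 1061)/3 = ((R**2 + 2*R**2) + 1061)/3 = (3*R**2 + 1061)/3 = (1061 + 3*R**2)/3 = 1061/3 + R**2)
((1496572/E(71) - M) - 3129468) - 1016727 = ((1496572/(1061/3 + 71**2) - 1*1465883) - 3129468) - 1016727 = ((1496572/(1061/3 + 5041) - 1465883) - 3129468) - 1016727 = ((1496572/(16184/3) - 1465883) - 3129468) - 1016727 = ((1496572*(3/16184) - 1465883) - 3129468) - 1016727 = ((160347/578 - 1465883) - 3129468) - 1016727 = (-847120027/578 - 3129468) - 1016727 = -2655952531/578 - 1016727 = -3243620737/578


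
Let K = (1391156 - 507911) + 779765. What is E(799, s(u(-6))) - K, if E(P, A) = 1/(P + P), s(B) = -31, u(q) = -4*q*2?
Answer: -2657489979/1598 ≈ -1.6630e+6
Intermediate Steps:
u(q) = -8*q
E(P, A) = 1/(2*P)
K = 1663010 (K = 883245 + 779765 = 1663010)
E(799, s(u(-6))) - K = (½)/799 - 1*1663010 = (½)*(1/799) - 1663010 = 1/1598 - 1663010 = -2657489979/1598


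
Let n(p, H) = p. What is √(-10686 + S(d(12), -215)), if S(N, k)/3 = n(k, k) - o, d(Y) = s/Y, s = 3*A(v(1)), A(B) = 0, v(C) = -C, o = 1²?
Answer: I*√11334 ≈ 106.46*I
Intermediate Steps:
o = 1
s = 0 (s = 3*0 = 0)
d(Y) = 0 (d(Y) = 0/Y = 0)
S(N, k) = -3 + 3*k (S(N, k) = 3*(k - 1*1) = 3*(k - 1) = 3*(-1 + k) = -3 + 3*k)
√(-10686 + S(d(12), -215)) = √(-10686 + (-3 + 3*(-215))) = √(-10686 + (-3 - 645)) = √(-10686 - 648) = √(-11334) = I*√11334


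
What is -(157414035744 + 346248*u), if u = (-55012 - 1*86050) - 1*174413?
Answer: -48181447944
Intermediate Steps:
u = -315475 (u = (-55012 - 86050) - 174413 = -141062 - 174413 = -315475)
-(157414035744 + 346248*u) = -346248/(1/(454628 - 315475)) = -346248/(1/139153) = -346248/1/139153 = -346248*139153 = -48181447944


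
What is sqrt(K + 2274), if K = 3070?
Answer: 4*sqrt(334) ≈ 73.103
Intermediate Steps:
sqrt(K + 2274) = sqrt(3070 + 2274) = sqrt(5344) = 4*sqrt(334)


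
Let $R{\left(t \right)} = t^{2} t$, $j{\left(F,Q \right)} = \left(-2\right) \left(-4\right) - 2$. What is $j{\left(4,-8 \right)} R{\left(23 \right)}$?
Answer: $73002$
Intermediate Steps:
$j{\left(F,Q \right)} = 6$ ($j{\left(F,Q \right)} = 8 - 2 = 6$)
$R{\left(t \right)} = t^{3}$
$j{\left(4,-8 \right)} R{\left(23 \right)} = 6 \cdot 23^{3} = 6 \cdot 12167 = 73002$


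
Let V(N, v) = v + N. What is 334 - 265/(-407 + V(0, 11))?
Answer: 132529/396 ≈ 334.67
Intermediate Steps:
V(N, v) = N + v
334 - 265/(-407 + V(0, 11)) = 334 - 265/(-407 + (0 + 11)) = 334 - 265/(-407 + 11) = 334 - 265/(-396) = 334 - 265*(-1/396) = 334 + 265/396 = 132529/396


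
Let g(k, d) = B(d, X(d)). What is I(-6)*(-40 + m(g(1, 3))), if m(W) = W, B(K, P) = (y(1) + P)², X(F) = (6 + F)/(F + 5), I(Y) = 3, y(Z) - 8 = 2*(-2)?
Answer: -2637/64 ≈ -41.203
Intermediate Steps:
y(Z) = 4 (y(Z) = 8 + 2*(-2) = 8 - 4 = 4)
X(F) = (6 + F)/(5 + F)
B(K, P) = (4 + P)²
g(k, d) = (4 + (6 + d)/(5 + d))²
I(-6)*(-40 + m(g(1, 3))) = 3*(-40 + (26 + 5*3)²/(5 + 3)²) = 3*(-40 + (26 + 15)²/8²) = 3*(-40 + (1/64)*41²) = 3*(-40 + (1/64)*1681) = 3*(-40 + 1681/64) = 3*(-879/64) = -2637/64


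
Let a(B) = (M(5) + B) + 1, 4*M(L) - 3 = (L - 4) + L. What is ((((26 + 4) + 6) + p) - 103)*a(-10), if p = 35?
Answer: 216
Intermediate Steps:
M(L) = -1/4 + L/2 (M(L) = 3/4 + ((L - 4) + L)/4 = 3/4 + ((-4 + L) + L)/4 = 3/4 + (-4 + 2*L)/4 = 3/4 + (-1 + L/2) = -1/4 + L/2)
a(B) = 13/4 + B (a(B) = ((-1/4 + (1/2)*5) + B) + 1 = ((-1/4 + 5/2) + B) + 1 = (9/4 + B) + 1 = 13/4 + B)
((((26 + 4) + 6) + p) - 103)*a(-10) = ((((26 + 4) + 6) + 35) - 103)*(13/4 - 10) = (((30 + 6) + 35) - 103)*(-27/4) = ((36 + 35) - 103)*(-27/4) = (71 - 103)*(-27/4) = -32*(-27/4) = 216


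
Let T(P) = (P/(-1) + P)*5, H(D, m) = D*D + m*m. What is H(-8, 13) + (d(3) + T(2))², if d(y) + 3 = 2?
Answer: 234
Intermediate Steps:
d(y) = -1 (d(y) = -3 + 2 = -1)
H(D, m) = D² + m²
T(P) = 0 (T(P) = (P*(-1) + P)*5 = (-P + P)*5 = 0*5 = 0)
H(-8, 13) + (d(3) + T(2))² = ((-8)² + 13²) + (-1 + 0)² = (64 + 169) + (-1)² = 233 + 1 = 234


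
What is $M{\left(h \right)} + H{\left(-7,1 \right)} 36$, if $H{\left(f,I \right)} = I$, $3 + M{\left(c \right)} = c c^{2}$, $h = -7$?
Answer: $-310$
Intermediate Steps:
$M{\left(c \right)} = -3 + c^{3}$ ($M{\left(c \right)} = -3 + c c^{2} = -3 + c^{3}$)
$M{\left(h \right)} + H{\left(-7,1 \right)} 36 = \left(-3 + \left(-7\right)^{3}\right) + 1 \cdot 36 = \left(-3 - 343\right) + 36 = -346 + 36 = -310$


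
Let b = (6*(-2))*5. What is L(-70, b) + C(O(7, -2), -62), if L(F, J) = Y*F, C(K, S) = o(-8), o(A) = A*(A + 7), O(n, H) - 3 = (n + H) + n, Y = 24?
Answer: -1672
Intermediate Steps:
b = -60 (b = -12*5 = -60)
O(n, H) = 3 + H + 2*n (O(n, H) = 3 + ((n + H) + n) = 3 + ((H + n) + n) = 3 + (H + 2*n) = 3 + H + 2*n)
o(A) = A*(7 + A)
C(K, S) = 8 (C(K, S) = -8*(7 - 8) = -8*(-1) = 8)
L(F, J) = 24*F
L(-70, b) + C(O(7, -2), -62) = 24*(-70) + 8 = -1680 + 8 = -1672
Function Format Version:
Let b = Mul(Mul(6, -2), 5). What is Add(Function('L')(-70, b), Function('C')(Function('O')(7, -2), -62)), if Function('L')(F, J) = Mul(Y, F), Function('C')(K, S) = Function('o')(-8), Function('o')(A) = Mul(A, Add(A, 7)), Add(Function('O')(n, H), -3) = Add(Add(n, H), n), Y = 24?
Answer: -1672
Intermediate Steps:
b = -60 (b = Mul(-12, 5) = -60)
Function('O')(n, H) = Add(3, H, Mul(2, n)) (Function('O')(n, H) = Add(3, Add(Add(n, H), n)) = Add(3, Add(Add(H, n), n)) = Add(3, Add(H, Mul(2, n))) = Add(3, H, Mul(2, n)))
Function('o')(A) = Mul(A, Add(7, A))
Function('C')(K, S) = 8 (Function('C')(K, S) = Mul(-8, Add(7, -8)) = Mul(-8, -1) = 8)
Function('L')(F, J) = Mul(24, F)
Add(Function('L')(-70, b), Function('C')(Function('O')(7, -2), -62)) = Add(Mul(24, -70), 8) = Add(-1680, 8) = -1672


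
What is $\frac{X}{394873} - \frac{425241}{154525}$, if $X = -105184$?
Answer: $- \frac{184169746993}{61017750325} \approx -3.0183$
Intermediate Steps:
$\frac{X}{394873} - \frac{425241}{154525} = - \frac{105184}{394873} - \frac{425241}{154525} = - \frac{184169746993}{61017750325}$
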